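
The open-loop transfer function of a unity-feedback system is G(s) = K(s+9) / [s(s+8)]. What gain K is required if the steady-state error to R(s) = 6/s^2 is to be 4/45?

60

G(s) has one factor of s in the denominator, so the system is type 1.
K_v = lim_{s→0} s·G(s) = K·9 / (8) = 1.125·K.
e_ss = 6/K_v = 4/45 ⇒ K_v = 67.5 ⇒ K = 67.5/1.125 = 60.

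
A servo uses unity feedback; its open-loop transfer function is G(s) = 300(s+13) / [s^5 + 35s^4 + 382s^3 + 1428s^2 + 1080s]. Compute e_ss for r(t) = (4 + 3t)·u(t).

The denominator has no term below 1080s — 1 pole at s=0, type 1. Treating each term separately:
  • 4: tracked with zero error.
  • 3t: e_ss = 3/K_v with K_v=65/18 → 54/65.
Total e_ss = 54/65.

54/65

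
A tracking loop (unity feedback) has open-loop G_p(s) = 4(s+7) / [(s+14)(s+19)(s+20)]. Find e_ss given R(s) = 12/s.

The open loop has no poles at the origin → type 0 system.
K_p = lim_{s→0} G_p(s) = 4·7 / (14·19·20) = 1/190.
e_ss = 12/(1 + K_p) = 12/(191/190) = 2280/191.

2280/191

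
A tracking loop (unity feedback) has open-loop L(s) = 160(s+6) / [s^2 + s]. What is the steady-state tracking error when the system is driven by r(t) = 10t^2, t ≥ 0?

Factoring s from the denominator leaves a polynomial with constant term 1, so the system is type 1.
K_a = lim_{s→0} s^2·L(s) = 0; the steady-state error to this parabolic input grows without bound.

infinity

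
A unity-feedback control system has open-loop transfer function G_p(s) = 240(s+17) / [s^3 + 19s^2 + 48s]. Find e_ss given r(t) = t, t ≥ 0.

Factoring s from the denominator leaves a polynomial with constant term 48, so the system is type 1.
K_v = lim_{s→0} s·G_p(s) = 240·17 / 48 = 85.
e_ss = 1/K_v = 1/85.

1/85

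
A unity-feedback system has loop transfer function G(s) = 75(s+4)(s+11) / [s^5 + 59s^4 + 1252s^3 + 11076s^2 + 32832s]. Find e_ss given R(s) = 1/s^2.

2736/275

Lowest-order denominator term is 32832s, so the open loop has 1 pole at the origin → type 1 system.
K_v = lim_{s→0} s·G(s) = 75·4·11 / 32832 = 275/2736.
e_ss = 1/K_v = 1/(275/2736) = 2736/275.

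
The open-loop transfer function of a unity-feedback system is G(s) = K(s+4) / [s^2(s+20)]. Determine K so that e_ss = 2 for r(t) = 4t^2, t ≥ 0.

20

Two free integrators in G(s): this is a type 2 system.
K_a = lim_{s→0} s^2·G(s) = K·4 / (20) = 0.2·K.
e_ss = 8/K_a = 2 ⇒ K_a = 4 ⇒ K = 4/0.2 = 20.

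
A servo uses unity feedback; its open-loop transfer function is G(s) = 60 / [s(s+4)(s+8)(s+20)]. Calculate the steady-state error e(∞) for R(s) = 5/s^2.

160/3

The open loop has one pole at the origin → type 1 system.
K_v = lim_{s→0} s·G(s) = 60 / (4·8·20) = 3/32.
e_ss = 5/K_v = 5/(3/32) = 160/3.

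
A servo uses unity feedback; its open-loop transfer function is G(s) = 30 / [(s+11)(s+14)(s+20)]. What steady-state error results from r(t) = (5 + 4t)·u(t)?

System type = 0 (no poles at s=0). By superposition:
  • 5: e_ss = 5/(1+K_p) with K_p=3/308 → 1540/311.
  • 4t: a type-0 system cannot track it, e_ss → ∞.
The unbounded component dominates.

infinity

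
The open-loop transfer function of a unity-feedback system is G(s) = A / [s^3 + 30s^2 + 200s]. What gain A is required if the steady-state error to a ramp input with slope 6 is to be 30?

40

Lowest-order denominator term is 200s, so the open loop has 1 pole at the origin → type 1 system.
K_v = lim_{s→0} s·G(s) = A / 200 = 0.005·A.
e_ss = 6/K_v = 30 ⇒ K_v = 0.2 ⇒ A = 0.2/0.005 = 40.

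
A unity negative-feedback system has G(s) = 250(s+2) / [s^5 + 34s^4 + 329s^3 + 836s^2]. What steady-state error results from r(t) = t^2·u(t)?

3.344

Lowest-order denominator term is 836s^2, so the open loop has 2 poles at the origin → type 2 system.
K_a = lim_{s→0} s^2·G(s) = 250·2 / 836 = 125/209.
r(t) = t^2 gives R(s) = 2/s^3.
e_ss = 2/K_a = 2/(125/209) = 3.344.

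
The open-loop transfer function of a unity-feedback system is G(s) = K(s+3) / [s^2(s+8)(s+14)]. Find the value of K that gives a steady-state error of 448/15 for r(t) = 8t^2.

Two free integrators in G(s): this is a type 2 system.
K_a = lim_{s→0} s^2·G(s) = K·3 / (8·14) = (3/112)·K.
e_ss = 16/K_a = 448/15 ⇒ K_a = 15/28 ⇒ K = (15/28)/(3/112) = 20.

20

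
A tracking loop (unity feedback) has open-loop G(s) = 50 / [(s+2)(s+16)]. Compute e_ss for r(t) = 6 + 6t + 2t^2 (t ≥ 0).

infinity

The open loop has no poles at the origin → type 0 system. Taking each input component in turn:
  • 6: e_ss = 6/(1+K_p) with K_p=1.5625 → 96/41.
  • 6t: a type-0 system cannot track it, e_ss → ∞.
  • 2t^2: a type-0 system cannot track it, e_ss → ∞.
The unbounded component dominates.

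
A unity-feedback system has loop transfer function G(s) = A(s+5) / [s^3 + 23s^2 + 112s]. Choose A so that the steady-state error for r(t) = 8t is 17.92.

10

Lowest-order denominator term is 112s, so the open loop has 1 pole at the origin → type 1 system.
K_v = lim_{s→0} s·G(s) = A·5 / 112 = (5/112)·A.
e_ss = 8/K_v = 17.92 ⇒ K_v = 25/56 ⇒ A = (25/56)/(5/112) = 10.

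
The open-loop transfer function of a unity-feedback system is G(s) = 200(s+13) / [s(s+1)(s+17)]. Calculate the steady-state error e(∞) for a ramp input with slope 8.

17/325

One free integrator in G(s): this is a type 1 system.
K_v = lim_{s→0} s·G(s) = 200·13 / (1·17) = 2600/17.
e_ss = 8/K_v = 8/(2600/17) = 17/325.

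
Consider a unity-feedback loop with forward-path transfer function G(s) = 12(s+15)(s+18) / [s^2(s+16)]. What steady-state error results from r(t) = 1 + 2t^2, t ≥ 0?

G(s) has two factors of s in the denominator, so the system is type 2. Taking each input component in turn:
  • 1: tracked with zero error.
  • 2t^2: e_ss = 4/K_a with K_a=202.5 → 8/405.
Total e_ss = 8/405.

8/405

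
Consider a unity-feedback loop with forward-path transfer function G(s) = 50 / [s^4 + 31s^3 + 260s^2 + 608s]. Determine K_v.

Factoring s from the denominator leaves a polynomial with constant term 608, so the system is type 1.
K_v = lim_{s→0} s·G(s) = 50 / 608 = 25/304.

25/304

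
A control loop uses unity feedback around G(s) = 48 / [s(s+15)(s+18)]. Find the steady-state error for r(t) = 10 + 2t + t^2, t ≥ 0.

One free integrator in G(s): this is a type 1 system. By superposition:
  • 10: tracked with zero error.
  • 2t: e_ss = 2/K_v with K_v=8/45 → 11.25.
  • t^2: a type-1 system cannot track it, e_ss → ∞.
The unbounded component dominates.

infinity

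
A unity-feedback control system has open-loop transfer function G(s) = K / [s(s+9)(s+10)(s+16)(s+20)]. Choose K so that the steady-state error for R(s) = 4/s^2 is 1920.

System type = 1 (one pole at s=0).
K_v = lim_{s→0} s·G(s) = K / (9·10·16·20) = (1/28800)·K.
e_ss = 4/K_v = 1920 ⇒ K_v = 1/480 ⇒ K = (1/480)/(1/28800) = 60.

60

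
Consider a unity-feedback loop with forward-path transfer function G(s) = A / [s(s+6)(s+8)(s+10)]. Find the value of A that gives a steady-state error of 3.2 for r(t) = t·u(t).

System type = 1 (one pole at s=0).
K_v = lim_{s→0} s·G(s) = A / (6·8·10) = (1/480)·A.
e_ss = 1/K_v = 3.2 ⇒ K_v = 0.3125 ⇒ A = 0.3125/(1/480) = 150.

150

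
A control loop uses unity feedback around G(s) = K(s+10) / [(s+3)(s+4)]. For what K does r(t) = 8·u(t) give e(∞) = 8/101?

The open loop has no poles at the origin → type 0 system.
K_p = lim_{s→0} G(s) = K·10 / (3·4) = (5/6)·K.
e_ss = 8/(1 + K_p) = 8/101 ⇒ 1 + (5/6)·K = 101 ⇒ K = 120.

120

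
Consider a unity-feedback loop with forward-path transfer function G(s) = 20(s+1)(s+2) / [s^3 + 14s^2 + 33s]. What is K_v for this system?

40/33

The denominator has no term below 33s — 1 pole at s=0, type 1.
K_v = lim_{s→0} s·G(s) = 20·1·2 / 33 = 40/33.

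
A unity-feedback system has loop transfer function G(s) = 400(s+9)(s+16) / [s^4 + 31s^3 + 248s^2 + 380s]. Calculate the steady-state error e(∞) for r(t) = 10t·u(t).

19/288

Lowest-order denominator term is 380s, so the open loop has 1 pole at the origin → type 1 system.
K_v = lim_{s→0} s·G(s) = 400·9·16 / 380 = 2880/19.
e_ss = 10/K_v = 10/(2880/19) = 19/288.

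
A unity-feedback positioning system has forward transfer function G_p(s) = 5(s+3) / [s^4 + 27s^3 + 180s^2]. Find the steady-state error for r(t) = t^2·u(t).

24

The denominator has no term below 180s^2 — 2 poles at s=0, type 2.
K_a = lim_{s→0} s^2·G_p(s) = 5·3 / 180 = 1/12.
r(t) = t^2 gives R(s) = 2/s^3.
e_ss = 2/K_a = 2/(1/12) = 24.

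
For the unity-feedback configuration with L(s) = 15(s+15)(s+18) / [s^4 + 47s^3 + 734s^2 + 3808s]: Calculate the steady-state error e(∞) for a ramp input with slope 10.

Factoring s from the denominator leaves a polynomial with constant term 3808, so the system is type 1.
K_v = lim_{s→0} s·L(s) = 15·15·18 / 3808 = 2025/1904.
e_ss = 10/K_v = 10/(2025/1904) = 3808/405.

3808/405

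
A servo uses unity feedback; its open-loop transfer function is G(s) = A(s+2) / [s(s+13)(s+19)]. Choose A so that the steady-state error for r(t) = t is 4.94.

The open loop has one pole at the origin → type 1 system.
K_v = lim_{s→0} s·G(s) = A·2 / (13·19) = (2/247)·A.
e_ss = 1/K_v = 4.94 ⇒ K_v = 50/247 ⇒ A = (50/247)/(2/247) = 25.

25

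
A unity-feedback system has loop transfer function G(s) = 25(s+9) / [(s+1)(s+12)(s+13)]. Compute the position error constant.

G(s) has no factors of s in the denominator, so the system is type 0.
K_p = lim_{s→0} G(s) = 25·9 / (1·12·13) = 75/52.

75/52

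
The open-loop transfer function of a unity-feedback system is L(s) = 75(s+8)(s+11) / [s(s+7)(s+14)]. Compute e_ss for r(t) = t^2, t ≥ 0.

L(s) has one factor of s in the denominator, so the system is type 1.
K_a = lim_{s→0} s^2·L(s) = 0; the steady-state error to this parabolic input grows without bound.

infinity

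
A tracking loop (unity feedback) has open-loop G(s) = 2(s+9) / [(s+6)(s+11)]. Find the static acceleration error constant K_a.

0

G(s) has no factors of s in the denominator, so the system is type 0.
K_a = lim_{s→0} s^2·G(s) = 0 (the extra factor of s kills the finite limit).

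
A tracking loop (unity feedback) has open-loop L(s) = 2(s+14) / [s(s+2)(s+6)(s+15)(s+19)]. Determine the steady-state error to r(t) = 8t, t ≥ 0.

6840/7

The open loop has one pole at the origin → type 1 system.
K_v = lim_{s→0} s·L(s) = 2·14 / (2·6·15·19) = 7/855.
e_ss = 8/K_v = 8/(7/855) = 6840/7.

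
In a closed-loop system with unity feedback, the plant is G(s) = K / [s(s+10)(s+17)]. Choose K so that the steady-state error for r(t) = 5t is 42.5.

20

System type = 1 (one pole at s=0).
K_v = lim_{s→0} s·G(s) = K / (10·17) = (1/170)·K.
e_ss = 5/K_v = 42.5 ⇒ K_v = 2/17 ⇒ K = (2/17)/(1/170) = 20.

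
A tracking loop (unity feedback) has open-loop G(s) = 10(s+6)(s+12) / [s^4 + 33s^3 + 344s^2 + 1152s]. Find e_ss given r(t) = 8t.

Factoring s from the denominator leaves a polynomial with constant term 1152, so the system is type 1.
K_v = lim_{s→0} s·G(s) = 10·6·12 / 1152 = 0.625.
e_ss = 8/K_v = 8/0.625 = 12.8.

12.8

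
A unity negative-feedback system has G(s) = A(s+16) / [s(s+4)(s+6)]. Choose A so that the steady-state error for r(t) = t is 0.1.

System type = 1 (one pole at s=0).
K_v = lim_{s→0} s·G(s) = A·16 / (4·6) = (2/3)·A.
e_ss = 1/K_v = 0.1 ⇒ K_v = 10 ⇒ A = 10/(2/3) = 15.

15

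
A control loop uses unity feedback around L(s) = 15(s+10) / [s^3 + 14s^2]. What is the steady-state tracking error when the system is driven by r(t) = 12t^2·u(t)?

Factoring s^2 from the denominator leaves a polynomial with constant term 14, so the system is type 2.
K_a = lim_{s→0} s^2·L(s) = 15·10 / 14 = 75/7.
r(t) = 12t^2 gives R(s) = 24/s^3.
e_ss = 24/K_a = 24/(75/7) = 2.24.

2.24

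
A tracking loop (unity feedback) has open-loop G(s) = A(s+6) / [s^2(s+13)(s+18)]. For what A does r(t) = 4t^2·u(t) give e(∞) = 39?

8

G(s) has two factors of s in the denominator, so the system is type 2.
K_a = lim_{s→0} s^2·G(s) = A·6 / (13·18) = (1/39)·A.
e_ss = 8/K_a = 39 ⇒ K_a = 8/39 ⇒ A = (8/39)/(1/39) = 8.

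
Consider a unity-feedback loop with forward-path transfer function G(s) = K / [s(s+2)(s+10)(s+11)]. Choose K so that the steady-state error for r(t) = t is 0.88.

250

G(s) has one factor of s in the denominator, so the system is type 1.
K_v = lim_{s→0} s·G(s) = K / (2·10·11) = (1/220)·K.
e_ss = 1/K_v = 0.88 ⇒ K_v = 25/22 ⇒ K = (25/22)/(1/220) = 250.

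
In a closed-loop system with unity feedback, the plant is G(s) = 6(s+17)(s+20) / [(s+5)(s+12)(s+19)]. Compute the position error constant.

34/19

G(s) has no factors of s in the denominator, so the system is type 0.
K_p = lim_{s→0} G(s) = 6·17·20 / (5·12·19) = 34/19.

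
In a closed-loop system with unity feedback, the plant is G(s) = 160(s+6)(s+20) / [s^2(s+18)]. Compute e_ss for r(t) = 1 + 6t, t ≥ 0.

0

The open loop has two poles at the origin → type 2 system. Treating each term separately:
  • 1: tracked with zero error.
  • 6t: tracked with zero error.
Total e_ss = 0.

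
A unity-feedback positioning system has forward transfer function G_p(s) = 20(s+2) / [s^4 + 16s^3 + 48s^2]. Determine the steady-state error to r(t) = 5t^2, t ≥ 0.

12

The denominator has no term below 48s^2 — 2 poles at s=0, type 2.
K_a = lim_{s→0} s^2·G_p(s) = 20·2 / 48 = 5/6.
r(t) = 5t^2 gives R(s) = 10/s^3.
e_ss = 10/K_a = 10/(5/6) = 12.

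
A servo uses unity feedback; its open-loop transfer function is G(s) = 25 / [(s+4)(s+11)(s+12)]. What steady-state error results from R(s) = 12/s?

6336/553

System type = 0 (no poles at s=0).
K_p = lim_{s→0} G(s) = 25 / (4·11·12) = 25/528.
e_ss = 12/(1 + K_p) = 12/(553/528) = 6336/553.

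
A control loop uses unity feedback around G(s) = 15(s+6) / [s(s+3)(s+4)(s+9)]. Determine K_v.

One free integrator in G(s): this is a type 1 system.
K_v = lim_{s→0} s·G(s) = 15·6 / (3·4·9) = 5/6.

5/6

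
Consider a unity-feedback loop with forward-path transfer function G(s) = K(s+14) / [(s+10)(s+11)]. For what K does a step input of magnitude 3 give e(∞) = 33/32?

15

No free integrators in G(s): this is a type 0 system.
K_p = lim_{s→0} G(s) = K·14 / (10·11) = (7/55)·K.
e_ss = 3/(1 + K_p) = 33/32 ⇒ 1 + (7/55)·K = 32/11 ⇒ K = 15.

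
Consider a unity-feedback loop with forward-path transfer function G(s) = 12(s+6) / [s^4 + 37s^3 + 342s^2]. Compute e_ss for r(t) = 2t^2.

The denominator has no term below 342s^2 — 2 poles at s=0, type 2.
K_a = lim_{s→0} s^2·G(s) = 12·6 / 342 = 4/19.
r(t) = 2t^2 gives R(s) = 4/s^3.
e_ss = 4/K_a = 4/(4/19) = 19.

19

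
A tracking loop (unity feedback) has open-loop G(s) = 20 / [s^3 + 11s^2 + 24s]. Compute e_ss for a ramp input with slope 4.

4.8

The denominator has no term below 24s — 1 pole at s=0, type 1.
K_v = lim_{s→0} s·G(s) = 20 / 24 = 5/6.
e_ss = 4/K_v = 4/(5/6) = 4.8.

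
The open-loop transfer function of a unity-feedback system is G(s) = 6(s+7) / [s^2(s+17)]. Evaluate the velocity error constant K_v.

infinity

K_v = lim_{s→0} s·G(s); with 2 poles at the origin the limit diverges, so K_v = ∞.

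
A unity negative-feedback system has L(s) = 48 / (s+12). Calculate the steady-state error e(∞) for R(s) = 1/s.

0.2

System type = 0 (no poles at s=0).
K_p = lim_{s→0} L(s) = 48 / (12) = 4.
e_ss = 1/(1 + K_p) = 1/5 = 0.2.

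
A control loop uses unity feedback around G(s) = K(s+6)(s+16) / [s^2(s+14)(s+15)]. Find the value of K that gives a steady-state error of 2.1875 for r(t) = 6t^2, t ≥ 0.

12

The open loop has two poles at the origin → type 2 system.
K_a = lim_{s→0} s^2·G(s) = K·6·16 / (14·15) = (16/35)·K.
e_ss = 12/K_a = 2.1875 ⇒ K_a = 192/35 ⇒ K = (192/35)/(16/35) = 12.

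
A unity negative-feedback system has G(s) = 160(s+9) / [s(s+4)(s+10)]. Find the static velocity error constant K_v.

System type = 1 (one pole at s=0).
K_v = lim_{s→0} s·G(s) = 160·9 / (4·10) = 36.

36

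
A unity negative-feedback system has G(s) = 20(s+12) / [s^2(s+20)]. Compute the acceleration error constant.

12

Two free integrators in G(s): this is a type 2 system.
K_a = lim_{s→0} s^2·G(s) = 20·12 / (20) = 12.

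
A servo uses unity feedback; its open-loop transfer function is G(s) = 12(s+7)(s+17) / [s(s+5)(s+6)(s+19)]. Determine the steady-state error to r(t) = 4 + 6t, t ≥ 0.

285/119

System type = 1 (one pole at s=0). Treating each term separately:
  • 4: tracked with zero error.
  • 6t: e_ss = 6/K_v with K_v=238/95 → 285/119.
Total e_ss = 285/119.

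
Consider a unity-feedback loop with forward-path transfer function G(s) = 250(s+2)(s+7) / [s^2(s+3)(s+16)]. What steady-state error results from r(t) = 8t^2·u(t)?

The open loop has two poles at the origin → type 2 system.
K_a = lim_{s→0} s^2·G(s) = 250·2·7 / (3·16) = 875/12.
r(t) = 8t^2 gives R(s) = 16/s^3.
e_ss = 16/K_a = 16/(875/12) = 192/875.

192/875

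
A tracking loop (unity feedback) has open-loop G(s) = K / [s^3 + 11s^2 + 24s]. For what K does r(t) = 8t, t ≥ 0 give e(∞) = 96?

The denominator has no term below 24s — 1 pole at s=0, type 1.
K_v = lim_{s→0} s·G(s) = K / 24 = (1/24)·K.
e_ss = 8/K_v = 96 ⇒ K_v = 1/12 ⇒ K = (1/12)/(1/24) = 2.

2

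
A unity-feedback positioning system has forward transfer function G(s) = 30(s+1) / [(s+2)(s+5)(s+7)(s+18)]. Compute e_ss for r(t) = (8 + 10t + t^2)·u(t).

No free integrators in G(s): this is a type 0 system. By superposition:
  • 8: e_ss = 8/(1+K_p) with K_p=1/42 → 336/43.
  • 10t: a type-0 system cannot track it, e_ss → ∞.
  • t^2: a type-0 system cannot track it, e_ss → ∞.
The unbounded component dominates.

infinity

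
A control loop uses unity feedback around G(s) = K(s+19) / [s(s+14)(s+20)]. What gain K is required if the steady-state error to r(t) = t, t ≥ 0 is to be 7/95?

One free integrator in G(s): this is a type 1 system.
K_v = lim_{s→0} s·G(s) = K·19 / (14·20) = (19/280)·K.
e_ss = 1/K_v = 7/95 ⇒ K_v = 95/7 ⇒ K = (95/7)/(19/280) = 200.

200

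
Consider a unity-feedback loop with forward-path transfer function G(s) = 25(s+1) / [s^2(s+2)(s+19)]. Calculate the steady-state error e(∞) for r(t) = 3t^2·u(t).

9.12

Two free integrators in G(s): this is a type 2 system.
K_a = lim_{s→0} s^2·G(s) = 25·1 / (2·19) = 25/38.
r(t) = 3t^2 gives R(s) = 6/s^3.
e_ss = 6/K_a = 6/(25/38) = 9.12.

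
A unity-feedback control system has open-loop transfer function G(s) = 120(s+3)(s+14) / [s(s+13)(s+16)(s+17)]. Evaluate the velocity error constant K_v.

The open loop has one pole at the origin → type 1 system.
K_v = lim_{s→0} s·G(s) = 120·3·14 / (13·16·17) = 315/221.

315/221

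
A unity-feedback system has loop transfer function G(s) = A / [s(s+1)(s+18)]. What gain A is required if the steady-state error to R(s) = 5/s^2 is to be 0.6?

150

System type = 1 (one pole at s=0).
K_v = lim_{s→0} s·G(s) = A / (1·18) = (1/18)·A.
e_ss = 5/K_v = 0.6 ⇒ K_v = 25/3 ⇒ A = (25/3)/(1/18) = 150.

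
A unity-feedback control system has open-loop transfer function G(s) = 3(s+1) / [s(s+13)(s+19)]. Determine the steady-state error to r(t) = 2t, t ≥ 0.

G(s) has one factor of s in the denominator, so the system is type 1.
K_v = lim_{s→0} s·G(s) = 3·1 / (13·19) = 3/247.
e_ss = 2/K_v = 2/(3/247) = 494/3.

494/3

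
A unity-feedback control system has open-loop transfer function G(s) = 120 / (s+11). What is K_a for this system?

G(s) has no factors of s in the denominator, so the system is type 0.
K_a = lim_{s→0} s^2·G(s) = 0 (the extra factor of s kills the finite limit).

0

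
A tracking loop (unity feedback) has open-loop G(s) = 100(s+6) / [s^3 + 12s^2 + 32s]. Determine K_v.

The denominator has no term below 32s — 1 pole at s=0, type 1.
K_v = lim_{s→0} s·G(s) = 100·6 / 32 = 18.75.

18.75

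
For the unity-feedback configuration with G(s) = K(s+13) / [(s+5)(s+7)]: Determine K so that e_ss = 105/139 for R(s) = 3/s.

8

G(s) has no factors of s in the denominator, so the system is type 0.
K_p = lim_{s→0} G(s) = K·13 / (5·7) = (13/35)·K.
e_ss = 3/(1 + K_p) = 105/139 ⇒ 1 + (13/35)·K = 139/35 ⇒ K = 8.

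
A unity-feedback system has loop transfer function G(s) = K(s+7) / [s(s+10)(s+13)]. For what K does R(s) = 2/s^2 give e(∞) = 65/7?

4

G(s) has one factor of s in the denominator, so the system is type 1.
K_v = lim_{s→0} s·G(s) = K·7 / (10·13) = (7/130)·K.
e_ss = 2/K_v = 65/7 ⇒ K_v = 14/65 ⇒ K = (14/65)/(7/130) = 4.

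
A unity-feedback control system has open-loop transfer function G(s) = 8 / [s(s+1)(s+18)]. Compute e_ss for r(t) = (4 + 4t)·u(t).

The open loop has one pole at the origin → type 1 system. Treating each term separately:
  • 4: tracked with zero error.
  • 4t: e_ss = 4/K_v with K_v=4/9 → 9.
Total e_ss = 9.

9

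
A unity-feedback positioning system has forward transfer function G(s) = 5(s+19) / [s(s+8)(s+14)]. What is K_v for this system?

System type = 1 (one pole at s=0).
K_v = lim_{s→0} s·G(s) = 5·19 / (8·14) = 95/112.

95/112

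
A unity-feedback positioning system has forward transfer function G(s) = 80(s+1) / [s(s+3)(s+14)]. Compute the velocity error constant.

One free integrator in G(s): this is a type 1 system.
K_v = lim_{s→0} s·G(s) = 80·1 / (3·14) = 40/21.

40/21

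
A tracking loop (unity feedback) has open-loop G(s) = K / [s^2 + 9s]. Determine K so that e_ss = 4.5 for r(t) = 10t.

20

Factoring s from the denominator leaves a polynomial with constant term 9, so the system is type 1.
K_v = lim_{s→0} s·G(s) = K / 9 = (1/9)·K.
e_ss = 10/K_v = 4.5 ⇒ K_v = 20/9 ⇒ K = (20/9)/(1/9) = 20.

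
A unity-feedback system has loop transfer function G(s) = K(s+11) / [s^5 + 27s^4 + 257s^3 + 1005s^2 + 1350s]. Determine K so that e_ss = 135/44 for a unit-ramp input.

Lowest-order denominator term is 1350s, so the open loop has 1 pole at the origin → type 1 system.
K_v = lim_{s→0} s·G(s) = K·11 / 1350 = (11/1350)·K.
e_ss = 1/K_v = 135/44 ⇒ K_v = 44/135 ⇒ K = (44/135)/(11/1350) = 40.

40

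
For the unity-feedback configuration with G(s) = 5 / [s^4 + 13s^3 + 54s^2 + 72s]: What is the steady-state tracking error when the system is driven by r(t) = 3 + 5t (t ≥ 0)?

72

Factoring s from the denominator leaves a polynomial with constant term 72, so the system is type 1. By superposition:
  • 3: tracked with zero error.
  • 5t: e_ss = 5/K_v with K_v=5/72 → 72.
Total e_ss = 72.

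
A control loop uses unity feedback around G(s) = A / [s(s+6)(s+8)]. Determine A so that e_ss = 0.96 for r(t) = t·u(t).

The open loop has one pole at the origin → type 1 system.
K_v = lim_{s→0} s·G(s) = A / (6·8) = (1/48)·A.
e_ss = 1/K_v = 0.96 ⇒ K_v = 25/24 ⇒ A = (25/24)/(1/48) = 50.

50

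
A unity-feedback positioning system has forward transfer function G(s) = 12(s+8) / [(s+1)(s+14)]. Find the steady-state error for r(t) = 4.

The open loop has no poles at the origin → type 0 system.
K_p = lim_{s→0} G(s) = 12·8 / (1·14) = 48/7.
e_ss = 4/(1 + K_p) = 4/(55/7) = 28/55.

28/55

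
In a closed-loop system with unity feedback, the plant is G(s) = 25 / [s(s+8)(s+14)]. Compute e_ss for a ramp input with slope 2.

G(s) has one factor of s in the denominator, so the system is type 1.
K_v = lim_{s→0} s·G(s) = 25 / (8·14) = 25/112.
e_ss = 2/K_v = 2/(25/112) = 8.96.

8.96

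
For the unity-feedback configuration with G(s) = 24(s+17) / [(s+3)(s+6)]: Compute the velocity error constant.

No free integrators in G(s): this is a type 0 system.
K_v = lim_{s→0} s·G(s) = 0 (the extra factor of s kills the finite limit).

0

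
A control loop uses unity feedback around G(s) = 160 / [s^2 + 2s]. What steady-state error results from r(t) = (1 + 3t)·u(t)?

Factoring s from the denominator leaves a polynomial with constant term 2, so the system is type 1. Taking each input component in turn:
  • 1: tracked with zero error.
  • 3t: e_ss = 3/K_v with K_v=80 → 0.0375.
Total e_ss = 0.0375.

0.0375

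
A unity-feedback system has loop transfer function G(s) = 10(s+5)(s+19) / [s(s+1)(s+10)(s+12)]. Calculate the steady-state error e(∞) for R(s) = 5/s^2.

The open loop has one pole at the origin → type 1 system.
K_v = lim_{s→0} s·G(s) = 10·5·19 / (1·10·12) = 95/12.
e_ss = 5/K_v = 5/(95/12) = 12/19.

12/19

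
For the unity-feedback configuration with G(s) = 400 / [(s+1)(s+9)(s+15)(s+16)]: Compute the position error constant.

No free integrators in G(s): this is a type 0 system.
K_p = lim_{s→0} G(s) = 400 / (1·9·15·16) = 5/27.

5/27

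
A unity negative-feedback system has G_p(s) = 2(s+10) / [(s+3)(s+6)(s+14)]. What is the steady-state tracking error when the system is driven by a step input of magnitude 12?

189/17

No free integrators in G_p(s): this is a type 0 system.
K_p = lim_{s→0} G_p(s) = 2·10 / (3·6·14) = 5/63.
e_ss = 12/(1 + K_p) = 12/(68/63) = 189/17.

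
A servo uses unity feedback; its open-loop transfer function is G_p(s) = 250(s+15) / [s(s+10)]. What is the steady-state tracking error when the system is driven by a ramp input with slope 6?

0.016

One free integrator in G_p(s): this is a type 1 system.
K_v = lim_{s→0} s·G_p(s) = 250·15 / (10) = 375.
e_ss = 6/K_v = 6/375 = 0.016.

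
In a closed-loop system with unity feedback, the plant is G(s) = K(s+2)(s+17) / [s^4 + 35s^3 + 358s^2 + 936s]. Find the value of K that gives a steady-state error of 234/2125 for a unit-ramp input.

250

Lowest-order denominator term is 936s, so the open loop has 1 pole at the origin → type 1 system.
K_v = lim_{s→0} s·G(s) = K·2·17 / 936 = (17/468)·K.
e_ss = 1/K_v = 234/2125 ⇒ K_v = 2125/234 ⇒ K = (2125/234)/(17/468) = 250.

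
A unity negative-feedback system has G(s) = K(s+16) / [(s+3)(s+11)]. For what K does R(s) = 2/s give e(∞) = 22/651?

No free integrators in G(s): this is a type 0 system.
K_p = lim_{s→0} G(s) = K·16 / (3·11) = (16/33)·K.
e_ss = 2/(1 + K_p) = 22/651 ⇒ 1 + (16/33)·K = 651/11 ⇒ K = 120.

120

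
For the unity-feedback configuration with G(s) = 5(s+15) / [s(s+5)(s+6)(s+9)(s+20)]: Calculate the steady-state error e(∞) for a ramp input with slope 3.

216

System type = 1 (one pole at s=0).
K_v = lim_{s→0} s·G(s) = 5·15 / (5·6·9·20) = 1/72.
e_ss = 3/K_v = 3/(1/72) = 216.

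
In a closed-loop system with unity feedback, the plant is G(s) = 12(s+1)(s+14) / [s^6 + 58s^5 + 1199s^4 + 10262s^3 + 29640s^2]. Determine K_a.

Factoring s^2 from the denominator leaves a polynomial with constant term 29640, so the system is type 2.
K_a = lim_{s→0} s^2·G(s) = 12·1·14 / 29640 = 7/1235.

7/1235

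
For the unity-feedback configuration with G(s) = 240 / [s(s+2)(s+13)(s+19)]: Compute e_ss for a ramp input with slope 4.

247/30

One free integrator in G(s): this is a type 1 system.
K_v = lim_{s→0} s·G(s) = 240 / (2·13·19) = 120/247.
e_ss = 4/K_v = 4/(120/247) = 247/30.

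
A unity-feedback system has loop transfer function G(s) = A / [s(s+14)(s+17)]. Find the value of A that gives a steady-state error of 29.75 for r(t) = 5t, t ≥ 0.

40

G(s) has one factor of s in the denominator, so the system is type 1.
K_v = lim_{s→0} s·G(s) = A / (14·17) = (1/238)·A.
e_ss = 5/K_v = 29.75 ⇒ K_v = 20/119 ⇒ A = (20/119)/(1/238) = 40.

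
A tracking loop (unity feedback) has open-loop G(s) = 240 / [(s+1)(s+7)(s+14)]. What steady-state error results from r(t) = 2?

The open loop has no poles at the origin → type 0 system.
K_p = lim_{s→0} G(s) = 240 / (1·7·14) = 120/49.
e_ss = 2/(1 + K_p) = 2/(169/49) = 98/169.

98/169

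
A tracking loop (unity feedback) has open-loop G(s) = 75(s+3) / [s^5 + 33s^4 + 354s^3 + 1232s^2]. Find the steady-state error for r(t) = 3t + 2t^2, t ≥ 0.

Factoring s^2 from the denominator leaves a polynomial with constant term 1232, so the system is type 2. By superposition:
  • 3t: tracked with zero error.
  • 2t^2: e_ss = 4/K_a with K_a=225/1232 → 4928/225.
Total e_ss = 4928/225.

4928/225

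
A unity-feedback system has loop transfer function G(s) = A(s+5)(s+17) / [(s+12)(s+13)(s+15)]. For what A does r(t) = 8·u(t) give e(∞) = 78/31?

60

System type = 0 (no poles at s=0).
K_p = lim_{s→0} G(s) = A·5·17 / (12·13·15) = (17/468)·A.
e_ss = 8/(1 + K_p) = 78/31 ⇒ 1 + (17/468)·A = 124/39 ⇒ A = 60.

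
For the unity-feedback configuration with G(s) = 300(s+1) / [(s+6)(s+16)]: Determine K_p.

G(s) has no factors of s in the denominator, so the system is type 0.
K_p = lim_{s→0} G(s) = 300·1 / (6·16) = 3.125.

3.125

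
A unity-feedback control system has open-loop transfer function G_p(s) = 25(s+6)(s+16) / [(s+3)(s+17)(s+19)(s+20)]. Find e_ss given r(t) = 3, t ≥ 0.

323/121

G_p(s) has no factors of s in the denominator, so the system is type 0.
K_p = lim_{s→0} G_p(s) = 25·6·16 / (3·17·19·20) = 40/323.
e_ss = 3/(1 + K_p) = 3/(363/323) = 323/121.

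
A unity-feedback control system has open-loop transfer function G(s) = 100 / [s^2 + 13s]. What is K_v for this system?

The denominator has no term below 13s — 1 pole at s=0, type 1.
K_v = lim_{s→0} s·G(s) = 100 / 13 = 100/13.

100/13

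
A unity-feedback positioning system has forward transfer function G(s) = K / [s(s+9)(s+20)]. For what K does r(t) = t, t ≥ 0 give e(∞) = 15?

The open loop has one pole at the origin → type 1 system.
K_v = lim_{s→0} s·G(s) = K / (9·20) = (1/180)·K.
e_ss = 1/K_v = 15 ⇒ K_v = 1/15 ⇒ K = (1/15)/(1/180) = 12.

12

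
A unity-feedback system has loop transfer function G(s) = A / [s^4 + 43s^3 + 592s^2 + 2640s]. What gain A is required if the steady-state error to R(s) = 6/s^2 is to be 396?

Factoring s from the denominator leaves a polynomial with constant term 2640, so the system is type 1.
K_v = lim_{s→0} s·G(s) = A / 2640 = (1/2640)·A.
e_ss = 6/K_v = 396 ⇒ K_v = 1/66 ⇒ A = (1/66)/(1/2640) = 40.

40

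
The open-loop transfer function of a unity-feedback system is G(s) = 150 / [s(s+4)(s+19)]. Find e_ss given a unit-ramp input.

The open loop has one pole at the origin → type 1 system.
K_v = lim_{s→0} s·G(s) = 150 / (4·19) = 75/38.
e_ss = 1/K_v = 1/(75/38) = 38/75.

38/75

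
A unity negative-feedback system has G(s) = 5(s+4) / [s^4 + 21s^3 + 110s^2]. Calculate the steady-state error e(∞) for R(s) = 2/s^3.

11

The denominator has no term below 110s^2 — 2 poles at s=0, type 2.
K_a = lim_{s→0} s^2·G(s) = 5·4 / 110 = 2/11.
r(t) = t^2 gives R(s) = 2/s^3.
e_ss = 2/K_a = 2/(2/11) = 11.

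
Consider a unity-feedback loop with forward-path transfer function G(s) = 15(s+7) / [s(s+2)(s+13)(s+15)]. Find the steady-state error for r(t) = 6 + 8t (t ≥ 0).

System type = 1 (one pole at s=0). By superposition:
  • 6: tracked with zero error.
  • 8t: e_ss = 8/K_v with K_v=7/26 → 208/7.
Total e_ss = 208/7.

208/7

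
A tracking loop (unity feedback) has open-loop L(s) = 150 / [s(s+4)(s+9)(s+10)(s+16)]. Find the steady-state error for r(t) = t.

One free integrator in L(s): this is a type 1 system.
K_v = lim_{s→0} s·L(s) = 150 / (4·9·10·16) = 5/192.
e_ss = 1/K_v = 1/(5/192) = 38.4.

38.4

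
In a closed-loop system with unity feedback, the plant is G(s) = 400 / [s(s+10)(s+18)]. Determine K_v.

The open loop has one pole at the origin → type 1 system.
K_v = lim_{s→0} s·G(s) = 400 / (10·18) = 20/9.

20/9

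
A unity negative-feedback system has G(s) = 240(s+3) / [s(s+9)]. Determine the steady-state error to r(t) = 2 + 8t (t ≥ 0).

The open loop has one pole at the origin → type 1 system. By superposition:
  • 2: tracked with zero error.
  • 8t: e_ss = 8/K_v with K_v=80 → 0.1.
Total e_ss = 0.1.

0.1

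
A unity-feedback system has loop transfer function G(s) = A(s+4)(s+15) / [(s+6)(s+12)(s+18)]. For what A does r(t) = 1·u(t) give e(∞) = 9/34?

G(s) has no factors of s in the denominator, so the system is type 0.
K_p = lim_{s→0} G(s) = A·4·15 / (6·12·18) = (5/108)·A.
e_ss = 1/(1 + K_p) = 9/34 ⇒ 1 + (5/108)·A = 34/9 ⇒ A = 60.

60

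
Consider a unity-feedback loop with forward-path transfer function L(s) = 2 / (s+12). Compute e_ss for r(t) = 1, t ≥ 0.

No free integrators in L(s): this is a type 0 system.
K_p = lim_{s→0} L(s) = 2 / (12) = 1/6.
e_ss = 1/(1 + K_p) = 1/(7/6) = 6/7.

6/7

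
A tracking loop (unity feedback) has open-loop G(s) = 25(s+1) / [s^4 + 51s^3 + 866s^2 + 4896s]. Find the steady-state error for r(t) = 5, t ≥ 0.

Factoring s from the denominator leaves a polynomial with constant term 4896, so the system is type 1.
K_p = ∞ for a type-1 system; e_ss to a step is zero.

0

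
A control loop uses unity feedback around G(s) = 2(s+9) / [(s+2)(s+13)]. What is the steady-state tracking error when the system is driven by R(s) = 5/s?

65/22

The open loop has no poles at the origin → type 0 system.
K_p = lim_{s→0} G(s) = 2·9 / (2·13) = 9/13.
e_ss = 5/(1 + K_p) = 5/(22/13) = 65/22.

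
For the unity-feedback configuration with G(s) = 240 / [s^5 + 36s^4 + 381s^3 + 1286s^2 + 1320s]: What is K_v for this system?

2/11

Factoring s from the denominator leaves a polynomial with constant term 1320, so the system is type 1.
K_v = lim_{s→0} s·G(s) = 240 / 1320 = 2/11.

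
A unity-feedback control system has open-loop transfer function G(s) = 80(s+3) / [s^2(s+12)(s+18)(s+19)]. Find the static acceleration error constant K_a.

10/171

Two free integrators in G(s): this is a type 2 system.
K_a = lim_{s→0} s^2·G(s) = 80·3 / (12·18·19) = 10/171.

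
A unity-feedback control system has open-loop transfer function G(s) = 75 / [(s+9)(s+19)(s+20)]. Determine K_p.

G(s) has no factors of s in the denominator, so the system is type 0.
K_p = lim_{s→0} G(s) = 75 / (9·19·20) = 5/228.

5/228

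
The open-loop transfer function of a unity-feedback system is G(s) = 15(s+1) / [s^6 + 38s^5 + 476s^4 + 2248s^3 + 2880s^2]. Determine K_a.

Lowest-order denominator term is 2880s^2, so the open loop has 2 poles at the origin → type 2 system.
K_a = lim_{s→0} s^2·G(s) = 15·1 / 2880 = 1/192.

1/192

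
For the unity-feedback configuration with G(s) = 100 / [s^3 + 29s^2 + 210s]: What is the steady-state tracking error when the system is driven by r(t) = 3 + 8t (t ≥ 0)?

16.8

Lowest-order denominator term is 210s, so the open loop has 1 pole at the origin → type 1 system. Treating each term separately:
  • 3: tracked with zero error.
  • 8t: e_ss = 8/K_v with K_v=10/21 → 16.8.
Total e_ss = 16.8.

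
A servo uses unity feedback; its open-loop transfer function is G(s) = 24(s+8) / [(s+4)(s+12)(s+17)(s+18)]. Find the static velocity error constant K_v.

The open loop has no poles at the origin → type 0 system.
K_v = lim_{s→0} s·G(s) = 0 (the extra factor of s kills the finite limit).

0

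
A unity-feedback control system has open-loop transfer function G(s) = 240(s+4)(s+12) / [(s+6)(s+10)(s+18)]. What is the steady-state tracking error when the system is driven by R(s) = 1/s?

3/35

System type = 0 (no poles at s=0).
K_p = lim_{s→0} G(s) = 240·4·12 / (6·10·18) = 32/3.
e_ss = 1/(1 + K_p) = 1/(35/3) = 3/35.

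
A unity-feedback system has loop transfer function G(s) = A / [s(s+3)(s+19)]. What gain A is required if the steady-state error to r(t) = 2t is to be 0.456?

250

System type = 1 (one pole at s=0).
K_v = lim_{s→0} s·G(s) = A / (3·19) = (1/57)·A.
e_ss = 2/K_v = 0.456 ⇒ K_v = 250/57 ⇒ A = (250/57)/(1/57) = 250.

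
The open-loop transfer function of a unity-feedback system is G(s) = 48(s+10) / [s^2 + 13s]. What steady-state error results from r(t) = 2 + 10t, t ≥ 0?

The denominator has no term below 13s — 1 pole at s=0, type 1. By superposition:
  • 2: tracked with zero error.
  • 10t: e_ss = 10/K_v with K_v=480/13 → 13/48.
Total e_ss = 13/48.

13/48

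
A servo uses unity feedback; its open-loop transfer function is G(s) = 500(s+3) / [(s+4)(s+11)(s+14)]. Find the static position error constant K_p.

375/154

The open loop has no poles at the origin → type 0 system.
K_p = lim_{s→0} G(s) = 500·3 / (4·11·14) = 375/154.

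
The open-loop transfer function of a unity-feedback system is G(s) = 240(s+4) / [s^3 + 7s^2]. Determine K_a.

Factoring s^2 from the denominator leaves a polynomial with constant term 7, so the system is type 2.
K_a = lim_{s→0} s^2·G(s) = 240·4 / 7 = 960/7.

960/7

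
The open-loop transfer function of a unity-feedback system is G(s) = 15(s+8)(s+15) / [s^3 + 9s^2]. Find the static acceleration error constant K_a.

Factoring s^2 from the denominator leaves a polynomial with constant term 9, so the system is type 2.
K_a = lim_{s→0} s^2·G(s) = 15·8·15 / 9 = 200.

200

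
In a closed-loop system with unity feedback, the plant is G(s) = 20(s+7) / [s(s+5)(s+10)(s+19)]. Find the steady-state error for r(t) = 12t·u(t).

G(s) has one factor of s in the denominator, so the system is type 1.
K_v = lim_{s→0} s·G(s) = 20·7 / (5·10·19) = 14/95.
e_ss = 12/K_v = 12/(14/95) = 570/7.

570/7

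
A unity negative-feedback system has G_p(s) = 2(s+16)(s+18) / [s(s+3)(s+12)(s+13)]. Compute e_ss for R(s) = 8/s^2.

G_p(s) has one factor of s in the denominator, so the system is type 1.
K_v = lim_{s→0} s·G_p(s) = 2·16·18 / (3·12·13) = 16/13.
e_ss = 8/K_v = 8/(16/13) = 6.5.

6.5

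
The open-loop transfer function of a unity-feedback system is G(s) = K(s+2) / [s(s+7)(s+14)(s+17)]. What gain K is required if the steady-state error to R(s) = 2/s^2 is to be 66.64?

The open loop has one pole at the origin → type 1 system.
K_v = lim_{s→0} s·G(s) = K·2 / (7·14·17) = (1/833)·K.
e_ss = 2/K_v = 66.64 ⇒ K_v = 25/833 ⇒ K = (25/833)/(1/833) = 25.

25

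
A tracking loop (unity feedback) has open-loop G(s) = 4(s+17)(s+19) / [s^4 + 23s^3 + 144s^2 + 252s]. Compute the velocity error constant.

323/63

Lowest-order denominator term is 252s, so the open loop has 1 pole at the origin → type 1 system.
K_v = lim_{s→0} s·G(s) = 4·17·19 / 252 = 323/63.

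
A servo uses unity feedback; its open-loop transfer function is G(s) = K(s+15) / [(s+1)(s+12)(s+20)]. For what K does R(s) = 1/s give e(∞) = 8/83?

150

G(s) has no factors of s in the denominator, so the system is type 0.
K_p = lim_{s→0} G(s) = K·15 / (1·12·20) = 0.0625·K.
e_ss = 1/(1 + K_p) = 8/83 ⇒ 1 + 0.0625·K = 10.375 ⇒ K = 150.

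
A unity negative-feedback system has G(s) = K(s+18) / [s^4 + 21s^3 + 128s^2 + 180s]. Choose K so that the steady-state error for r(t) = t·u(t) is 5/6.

Lowest-order denominator term is 180s, so the open loop has 1 pole at the origin → type 1 system.
K_v = lim_{s→0} s·G(s) = K·18 / 180 = 0.1·K.
e_ss = 1/K_v = 5/6 ⇒ K_v = 1.2 ⇒ K = 1.2/0.1 = 12.

12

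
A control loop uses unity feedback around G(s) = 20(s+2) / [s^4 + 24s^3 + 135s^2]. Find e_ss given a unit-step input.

The denominator has no term below 135s^2 — 2 poles at s=0, type 2.
A type-2 system has K_p = ∞, so it tracks a step input with zero steady-state error.

0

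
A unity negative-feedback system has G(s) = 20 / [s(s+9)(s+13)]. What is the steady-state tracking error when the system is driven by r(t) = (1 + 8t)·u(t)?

46.8

One free integrator in G(s): this is a type 1 system. Taking each input component in turn:
  • 1: tracked with zero error.
  • 8t: e_ss = 8/K_v with K_v=20/117 → 46.8.
Total e_ss = 46.8.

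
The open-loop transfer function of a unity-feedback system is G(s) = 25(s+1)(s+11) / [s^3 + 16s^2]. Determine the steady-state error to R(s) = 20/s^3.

Factoring s^2 from the denominator leaves a polynomial with constant term 16, so the system is type 2.
K_a = lim_{s→0} s^2·G(s) = 25·1·11 / 16 = 17.1875.
r(t) = 10t^2 gives R(s) = 20/s^3.
e_ss = 20/K_a = 20/17.1875 = 64/55.

64/55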